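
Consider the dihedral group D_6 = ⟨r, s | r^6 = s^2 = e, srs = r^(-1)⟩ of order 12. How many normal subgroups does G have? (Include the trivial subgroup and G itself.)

7

G has 16 subgroups. Checking conjugation-invariance by order — order 1: 1/1 normal; order 2: 1/7 normal; order 3: 1/1 normal; order 4: 0/3 normal; order 6: 3/3 normal; order 12: 1/1 normal.
Total normal subgroups: 7.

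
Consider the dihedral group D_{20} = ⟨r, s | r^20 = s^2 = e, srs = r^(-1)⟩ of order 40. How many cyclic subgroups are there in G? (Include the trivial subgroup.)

26

Group the elements of G by the cyclic subgroup they generate; each cyclic subgroup of order d accounts for φ(d) elements.
Cyclic subgroups by order — order 1: 1; order 2: 21; order 4: 1; order 5: 1; order 10: 1; order 20: 1.
Total: 26.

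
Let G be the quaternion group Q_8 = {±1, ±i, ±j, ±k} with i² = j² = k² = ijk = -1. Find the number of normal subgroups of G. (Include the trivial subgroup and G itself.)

6

G has 6 subgroups. Checking conjugation-invariance by order — order 1: 1/1 normal; order 2: 1/1 normal; order 4: 3/3 normal; order 8: 1/1 normal.
Total normal subgroups: 6.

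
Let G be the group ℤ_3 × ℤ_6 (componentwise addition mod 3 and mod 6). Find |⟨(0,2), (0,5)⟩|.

6

|⟨(0,2)⟩| = 3 and |⟨(0,5)⟩| = 6, so |H| is a multiple of lcm(3, 6) = 6 and divides |G| = 18.
Closing under the operation: H = {(0,0), (0,1), (0,2), (0,3), (0,4), (0,5)}, so |H| = 6.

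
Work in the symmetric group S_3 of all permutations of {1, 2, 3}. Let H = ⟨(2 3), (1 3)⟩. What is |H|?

6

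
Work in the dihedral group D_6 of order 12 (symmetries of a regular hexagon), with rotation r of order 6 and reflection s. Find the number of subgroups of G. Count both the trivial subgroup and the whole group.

|G| = 12, so by Lagrange every subgroup order divides 12. Divisors: 1, 2, 3, 4, 6, 12.
Subgroups by order — order 1: 1; order 2: 7; order 3: 1; order 4: 3; order 6: 3; order 12: 1.
Total: 1 + 7 + 1 + 3 + 3 + 1 = 16.

16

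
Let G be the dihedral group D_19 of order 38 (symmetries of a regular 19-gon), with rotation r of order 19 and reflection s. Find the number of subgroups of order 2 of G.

|G| = 38 and 2 | 38, so subgroups of order 2 are possible by Lagrange.
The subgroups of order 2 are: {e, r^10s}; {e, r^11s}; {e, r^12s}; {e, r^13s}; … (19 in all).
So G has 19 subgroups of order 2.

19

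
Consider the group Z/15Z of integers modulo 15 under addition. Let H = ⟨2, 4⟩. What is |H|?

15

|⟨2⟩| = 15 and |⟨4⟩| = 15, so |H| is a multiple of lcm(15, 15) = 15 and divides |G| = 15.
Closing {2, 4} under the group operation gives all of G, so |H| = 15.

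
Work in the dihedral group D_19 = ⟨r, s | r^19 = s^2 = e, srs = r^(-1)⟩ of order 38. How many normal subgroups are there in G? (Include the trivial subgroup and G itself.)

G has 22 subgroups. Checking conjugation-invariance by order — order 1: 1/1 normal; order 2: 0/19 normal; order 19: 1/1 normal; order 38: 1/1 normal.
Total normal subgroups: 3.

3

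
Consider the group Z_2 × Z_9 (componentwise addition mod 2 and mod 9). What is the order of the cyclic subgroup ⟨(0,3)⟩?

3

The order of (0,3) in Z_2 × Z_9 is lcm(ord(0) in Z_2, ord(3) in Z_9).
ord(0) = 1 and ord(3) = 3, so |⟨(0,3)⟩| = lcm(1, 3) = 3.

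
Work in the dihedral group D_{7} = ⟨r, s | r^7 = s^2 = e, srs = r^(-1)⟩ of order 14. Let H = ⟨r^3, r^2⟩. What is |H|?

|⟨r^3⟩| = 7 and |⟨r^2⟩| = 7, so |H| is a multiple of lcm(7, 7) = 7 and divides |G| = 14.
Closing under the operation: H = {e, r, r^2, r^3, r^4, r^5, r^6}, so |H| = 7.

7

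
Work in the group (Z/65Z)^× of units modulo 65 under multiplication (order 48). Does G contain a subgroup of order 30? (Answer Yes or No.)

No

30 does not divide |G| = 48, so by Lagrange no subgroup of order 30 exists.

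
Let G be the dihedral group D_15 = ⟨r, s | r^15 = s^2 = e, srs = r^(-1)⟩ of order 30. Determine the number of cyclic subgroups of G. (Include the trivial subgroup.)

A cyclic subgroup of order d is generated by each of its φ(d) elements of order d, so the cyclic subgroups of order d number (#elements of order d)/φ(d).
Cyclic subgroups by order — order 1: 1; order 2: 15; order 3: 1; order 5: 1; order 15: 1.
Total: 19.

19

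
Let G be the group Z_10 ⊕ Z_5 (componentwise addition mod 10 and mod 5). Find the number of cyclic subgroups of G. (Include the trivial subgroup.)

A cyclic subgroup of order d is generated by each of its φ(d) elements of order d, so the cyclic subgroups of order d number (#elements of order d)/φ(d).
Cyclic subgroups by order — order 1: 1; order 2: 1; order 5: 6; order 10: 6.
Total: 14.

14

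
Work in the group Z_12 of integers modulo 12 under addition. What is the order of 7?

In Z_12, the order of an element a is n/gcd(a, n).
gcd(7, 12) = 1, so |⟨7⟩| = 12/1 = 12.

12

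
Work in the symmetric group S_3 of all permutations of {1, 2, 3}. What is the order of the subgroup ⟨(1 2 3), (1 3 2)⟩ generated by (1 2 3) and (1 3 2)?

3

|⟨(1 2 3)⟩| = 3 and |⟨(1 3 2)⟩| = 3, so |H| is a multiple of lcm(3, 3) = 3 and divides |G| = 6.
Closing under the operation: H = {e, (1 2 3), (1 3 2)}, so |H| = 3.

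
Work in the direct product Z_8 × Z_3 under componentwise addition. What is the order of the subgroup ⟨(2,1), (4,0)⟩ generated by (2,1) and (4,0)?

|⟨(2,1)⟩| = 12 and |⟨(4,0)⟩| = 2, so |H| is a multiple of lcm(12, 2) = 12 and divides |G| = 24.
Closing under the operation: H = {(0,0), (0,1), (0,2), (2,0), (2,1), (2,2), (4,0), (4,1), (4,2), (6,0), (6,1), (6,2)}, so |H| = 12.

12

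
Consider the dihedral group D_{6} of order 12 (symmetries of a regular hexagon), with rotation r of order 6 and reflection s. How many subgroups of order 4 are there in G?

3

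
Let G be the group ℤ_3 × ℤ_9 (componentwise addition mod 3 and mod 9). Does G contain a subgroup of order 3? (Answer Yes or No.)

3 | 27. A subgroup of order 3 is {(0,0), (0,3), (0,6)}.

Yes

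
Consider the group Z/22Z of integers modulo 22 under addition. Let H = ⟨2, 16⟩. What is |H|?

11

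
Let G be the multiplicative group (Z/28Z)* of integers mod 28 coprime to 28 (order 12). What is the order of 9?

Compute successive powers of 9 mod 28: 9, 25, 1; 9^3 ≡ 1 (mod 28).
So |⟨9⟩| = 3.

3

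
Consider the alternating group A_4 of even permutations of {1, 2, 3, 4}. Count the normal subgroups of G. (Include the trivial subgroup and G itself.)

G has 10 subgroups. Checking conjugation-invariance by order — order 1: 1/1 normal; order 2: 0/3 normal; order 3: 0/4 normal; order 4: 1/1 normal; order 12: 1/1 normal.
Total normal subgroups: 3.

3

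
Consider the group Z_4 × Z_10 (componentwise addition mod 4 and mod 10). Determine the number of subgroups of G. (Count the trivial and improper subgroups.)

16

|G| = 40, so by Lagrange every subgroup order divides 40. Divisors: 1, 2, 4, 5, 8, 10, 20, 40.
Subgroups by order — order 1: 1; order 2: 3; order 4: 3; order 5: 1; order 8: 1; order 10: 3; order 20: 3; order 40: 1.
Total: 1 + 3 + 3 + 1 + 1 + 3 + 3 + 1 = 16.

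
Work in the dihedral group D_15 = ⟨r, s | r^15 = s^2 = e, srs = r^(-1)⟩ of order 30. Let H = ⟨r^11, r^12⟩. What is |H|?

|⟨r^11⟩| = 15 and |⟨r^12⟩| = 5, so |H| is a multiple of lcm(15, 5) = 15 and divides |G| = 30.
Closing under the operation: H = {e, r, r^2, r^3, r^4, r^5, r^6, r^7, r^8, r^9, r^10, r^11, r^12, r^13, r^14}, so |H| = 15.

15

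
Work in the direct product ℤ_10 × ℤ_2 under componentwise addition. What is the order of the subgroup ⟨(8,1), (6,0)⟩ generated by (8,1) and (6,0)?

10

|⟨(8,1)⟩| = 10 and |⟨(6,0)⟩| = 5, so |H| is a multiple of lcm(10, 5) = 10 and divides |G| = 20.
Closing under the operation: H = {(0,0), (0,1), (2,0), (2,1), (4,0), (4,1), (6,0), (6,1), (8,0), (8,1)}, so |H| = 10.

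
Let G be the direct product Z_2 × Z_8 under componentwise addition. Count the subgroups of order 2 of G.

3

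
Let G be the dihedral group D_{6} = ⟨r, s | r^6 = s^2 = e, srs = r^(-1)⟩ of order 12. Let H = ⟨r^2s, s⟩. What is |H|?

|⟨r^2s⟩| = 2 and |⟨s⟩| = 2, so |H| is a multiple of lcm(2, 2) = 2 and divides |G| = 12.
Closing under the operation: H = {e, r^2, r^4, s, r^2s, r^4s}, so |H| = 6.

6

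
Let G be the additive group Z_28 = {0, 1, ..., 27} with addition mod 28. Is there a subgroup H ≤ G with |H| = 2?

2 | 28. A subgroup of order 2 is {0, 14}.

Yes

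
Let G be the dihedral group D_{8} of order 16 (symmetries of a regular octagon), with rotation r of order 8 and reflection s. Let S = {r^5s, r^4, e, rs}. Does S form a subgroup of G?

Yes

|S| = 4 divides |G| = 16, consistent with Lagrange.
S contains the identity, every element's inverse is in S, and S is closed under ·: it is a subgroup.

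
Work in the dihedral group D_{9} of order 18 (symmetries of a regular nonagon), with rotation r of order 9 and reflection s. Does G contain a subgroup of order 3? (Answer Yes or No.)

3 | 18. A subgroup of order 3 is {e, r^3, r^6}.

Yes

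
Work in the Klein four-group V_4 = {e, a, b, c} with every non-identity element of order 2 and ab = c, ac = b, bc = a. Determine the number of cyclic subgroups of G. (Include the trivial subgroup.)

Group the elements of G by the cyclic subgroup they generate; each cyclic subgroup of order d accounts for φ(d) elements.
Cyclic subgroups by order — order 1: 1; order 2: 3.
Total: 4.

4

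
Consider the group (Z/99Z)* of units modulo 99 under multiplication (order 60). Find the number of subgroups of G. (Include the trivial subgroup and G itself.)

20

|G| = 60, so by Lagrange every subgroup order divides 60. Divisors: 1, 2, 3, 4, 5, 6, 10, 12, 15, 20, 30, 60.
Subgroups by order — order 1: 1; order 2: 3; order 3: 1; order 4: 1; order 5: 1; order 6: 3; order 10: 3; order 12: 1; order 15: 1; order 20: 1; order 30: 3; order 60: 1.
Total: 1 + 3 + 1 + 1 + 1 + 3 + 3 + 1 + 1 + 1 + 3 + 1 = 20.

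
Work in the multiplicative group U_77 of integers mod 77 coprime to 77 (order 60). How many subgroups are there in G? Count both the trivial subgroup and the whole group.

20

|G| = 60, so by Lagrange every subgroup order divides 60. Divisors: 1, 2, 3, 4, 5, 6, 10, 12, 15, 20, 30, 60.
Subgroups by order — order 1: 1; order 2: 3; order 3: 1; order 4: 1; order 5: 1; order 6: 3; order 10: 3; order 12: 1; order 15: 1; order 20: 1; order 30: 3; order 60: 1.
Total: 1 + 3 + 1 + 1 + 1 + 3 + 3 + 1 + 1 + 1 + 3 + 1 = 20.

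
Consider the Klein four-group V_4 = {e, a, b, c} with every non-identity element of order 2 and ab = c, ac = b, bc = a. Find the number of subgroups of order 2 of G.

|G| = 4 and 2 | 4, so subgroups of order 2 are possible by Lagrange.
The subgroups of order 2 are: {e, a}; {e, b}; {e, c}.
So G has 3 subgroups of order 2.

3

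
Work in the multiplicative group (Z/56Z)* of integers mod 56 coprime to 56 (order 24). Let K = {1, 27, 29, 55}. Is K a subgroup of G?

|K| = 4 divides |G| = 24, consistent with Lagrange.
K contains the identity, every element's inverse is in K, and K is closed under ·: it is a subgroup.

Yes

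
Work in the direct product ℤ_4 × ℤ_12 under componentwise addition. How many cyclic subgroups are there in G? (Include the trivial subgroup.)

Each element a generates a cyclic subgroup ⟨a⟩; distinct elements may generate the same one (a cyclic group of order d has φ(d) generators).
Cyclic subgroups by order — order 1: 1; order 2: 3; order 3: 1; order 4: 6; order 6: 3; order 12: 6.
Total: 20.

20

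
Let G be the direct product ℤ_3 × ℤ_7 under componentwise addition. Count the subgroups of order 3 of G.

1

|G| = 21 and 3 | 21, so subgroups of order 3 are possible by Lagrange.
The subgroups of order 3 are: {(0,0), (1,0), (2,0)}.
So G has 1 subgroup of order 3.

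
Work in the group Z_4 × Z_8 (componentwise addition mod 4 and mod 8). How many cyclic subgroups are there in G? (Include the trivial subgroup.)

A cyclic subgroup of order d is generated by each of its φ(d) elements of order d, so the cyclic subgroups of order d number (#elements of order d)/φ(d).
Cyclic subgroups by order — order 1: 1; order 2: 3; order 4: 6; order 8: 4.
Total: 14.

14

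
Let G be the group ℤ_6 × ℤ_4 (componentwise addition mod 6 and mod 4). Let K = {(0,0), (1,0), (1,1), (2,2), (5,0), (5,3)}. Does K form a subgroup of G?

(2,2) ∈ K but its inverse (4,2) ∉ K, so K is not a subgroup.

No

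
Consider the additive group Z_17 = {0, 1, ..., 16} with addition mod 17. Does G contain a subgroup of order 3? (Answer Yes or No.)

No

3 does not divide |G| = 17, so by Lagrange no subgroup of order 3 exists.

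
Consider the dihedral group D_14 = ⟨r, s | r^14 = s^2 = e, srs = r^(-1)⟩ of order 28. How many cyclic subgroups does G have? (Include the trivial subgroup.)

18

Group the elements of G by the cyclic subgroup they generate; each cyclic subgroup of order d accounts for φ(d) elements.
Cyclic subgroups by order — order 1: 1; order 2: 15; order 7: 1; order 14: 1.
Total: 18.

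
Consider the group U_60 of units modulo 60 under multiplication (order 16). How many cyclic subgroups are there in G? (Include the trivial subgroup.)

12

A cyclic subgroup of order d is generated by each of its φ(d) elements of order d, so the cyclic subgroups of order d number (#elements of order d)/φ(d).
Cyclic subgroups by order — order 1: 1; order 2: 7; order 4: 4.
Total: 12.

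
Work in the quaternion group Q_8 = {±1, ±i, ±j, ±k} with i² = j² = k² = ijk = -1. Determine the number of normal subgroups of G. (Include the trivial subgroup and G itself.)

6

G has 6 subgroups. Checking conjugation-invariance by order — order 1: 1/1 normal; order 2: 1/1 normal; order 4: 3/3 normal; order 8: 1/1 normal.
Total normal subgroups: 6.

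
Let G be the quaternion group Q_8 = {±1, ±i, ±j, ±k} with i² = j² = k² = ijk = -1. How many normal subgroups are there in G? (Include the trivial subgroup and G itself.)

6

G has 6 subgroups. Checking conjugation-invariance by order — order 1: 1/1 normal; order 2: 1/1 normal; order 4: 3/3 normal; order 8: 1/1 normal.
Total normal subgroups: 6.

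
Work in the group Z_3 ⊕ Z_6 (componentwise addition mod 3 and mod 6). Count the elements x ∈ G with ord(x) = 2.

An element (a,b) has order lcm(ord(a), ord(b)); count pairs with lcm equal to 2.
Enumerating gives 1 such elements.

1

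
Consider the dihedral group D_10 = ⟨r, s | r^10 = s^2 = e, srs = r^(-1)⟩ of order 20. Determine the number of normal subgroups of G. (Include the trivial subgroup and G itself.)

7

G has 22 subgroups. Checking conjugation-invariance by order — order 1: 1/1 normal; order 2: 1/11 normal; order 4: 0/5 normal; order 5: 1/1 normal; order 10: 3/3 normal; order 20: 1/1 normal.
Total normal subgroups: 7.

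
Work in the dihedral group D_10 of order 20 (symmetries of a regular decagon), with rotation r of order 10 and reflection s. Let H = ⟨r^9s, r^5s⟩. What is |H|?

10

|⟨r^9s⟩| = 2 and |⟨r^5s⟩| = 2, so |H| is a multiple of lcm(2, 2) = 2 and divides |G| = 20.
Closing under the operation: H = {e, r^2, r^4, r^6, r^8, rs, r^3s, r^5s, r^7s, r^9s}, so |H| = 10.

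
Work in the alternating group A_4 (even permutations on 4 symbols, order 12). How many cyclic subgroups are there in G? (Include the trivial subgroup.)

8

Each element a generates a cyclic subgroup ⟨a⟩; distinct elements may generate the same one (a cyclic group of order d has φ(d) generators).
Cyclic subgroups by order — order 1: 1; order 2: 3; order 3: 4.
Total: 8.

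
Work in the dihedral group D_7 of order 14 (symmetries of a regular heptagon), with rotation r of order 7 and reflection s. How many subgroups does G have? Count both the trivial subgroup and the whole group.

|G| = 14, so by Lagrange every subgroup order divides 14. Divisors: 1, 2, 7, 14.
Subgroups by order — order 1: 1; order 2: 7; order 7: 1; order 14: 1.
Total: 1 + 7 + 1 + 1 = 10.

10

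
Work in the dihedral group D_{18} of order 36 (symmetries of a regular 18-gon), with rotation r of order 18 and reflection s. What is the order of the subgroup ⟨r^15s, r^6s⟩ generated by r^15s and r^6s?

4

|⟨r^15s⟩| = 2 and |⟨r^6s⟩| = 2, so |H| is a multiple of lcm(2, 2) = 2 and divides |G| = 36.
Closing under the operation: H = {e, r^9, r^6s, r^15s}, so |H| = 4.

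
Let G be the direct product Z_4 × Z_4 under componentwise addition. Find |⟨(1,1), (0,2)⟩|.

8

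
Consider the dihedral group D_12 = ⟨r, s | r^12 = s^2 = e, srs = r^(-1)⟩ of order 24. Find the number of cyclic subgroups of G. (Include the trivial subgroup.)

18

Group the elements of G by the cyclic subgroup they generate; each cyclic subgroup of order d accounts for φ(d) elements.
Cyclic subgroups by order — order 1: 1; order 2: 13; order 3: 1; order 4: 1; order 6: 1; order 12: 1.
Total: 18.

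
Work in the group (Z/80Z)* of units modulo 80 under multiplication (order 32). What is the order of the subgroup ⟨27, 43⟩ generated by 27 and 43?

|⟨27⟩| = 4 and |⟨43⟩| = 4, so |H| is a multiple of lcm(4, 4) = 4 and divides |G| = 32.
Closing under the operation: H = {1, 3, 9, 27, 41, 43, 49, 67}, so |H| = 8.

8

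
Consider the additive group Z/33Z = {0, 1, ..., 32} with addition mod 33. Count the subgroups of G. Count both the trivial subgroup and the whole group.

4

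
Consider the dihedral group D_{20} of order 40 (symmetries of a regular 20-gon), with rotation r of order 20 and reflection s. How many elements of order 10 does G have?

4

The elements of order 10 are: r^2, r^6, r^14, r^18.
That's 4.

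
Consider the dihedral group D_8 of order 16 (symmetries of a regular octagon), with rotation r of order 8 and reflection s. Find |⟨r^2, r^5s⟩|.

|⟨r^2⟩| = 4 and |⟨r^5s⟩| = 2, so |H| is a multiple of lcm(4, 2) = 4 and divides |G| = 16.
Closing under the operation: H = {e, r^2, r^4, r^6, rs, r^3s, r^5s, r^7s}, so |H| = 8.

8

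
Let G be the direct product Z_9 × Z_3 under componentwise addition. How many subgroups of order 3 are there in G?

4

|G| = 27 and 3 | 27, so subgroups of order 3 are possible by Lagrange.
The subgroups of order 3 are: {(0,0), (0,1), (0,2)}; {(0,0), (3,0), (6,0)}; {(0,0), (3,1), (6,2)}; {(0,0), (3,2), (6,1)}.
So G has 4 subgroups of order 3.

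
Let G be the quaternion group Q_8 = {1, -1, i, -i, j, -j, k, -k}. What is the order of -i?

Computing powers of -i: the smallest k with (-i)^k = e is k = 4.

4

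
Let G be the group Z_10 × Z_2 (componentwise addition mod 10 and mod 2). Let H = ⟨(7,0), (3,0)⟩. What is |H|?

10

|⟨(7,0)⟩| = 10 and |⟨(3,0)⟩| = 10, so |H| is a multiple of lcm(10, 10) = 10 and divides |G| = 20.
Closing under the operation: H = {(0,0), (1,0), (2,0), (3,0), (4,0), (5,0), (6,0), (7,0), (8,0), (9,0)}, so |H| = 10.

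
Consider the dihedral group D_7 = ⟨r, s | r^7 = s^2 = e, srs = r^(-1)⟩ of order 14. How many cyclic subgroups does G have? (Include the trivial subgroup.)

A cyclic subgroup of order d is generated by each of its φ(d) elements of order d, so the cyclic subgroups of order d number (#elements of order d)/φ(d).
Cyclic subgroups by order — order 1: 1; order 2: 7; order 7: 1.
Total: 9.

9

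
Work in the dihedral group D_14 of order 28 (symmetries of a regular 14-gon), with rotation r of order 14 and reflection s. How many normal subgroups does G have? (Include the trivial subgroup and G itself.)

G has 28 subgroups. Checking conjugation-invariance by order — order 1: 1/1 normal; order 2: 1/15 normal; order 4: 0/7 normal; order 7: 1/1 normal; order 14: 3/3 normal; order 28: 1/1 normal.
Total normal subgroups: 7.

7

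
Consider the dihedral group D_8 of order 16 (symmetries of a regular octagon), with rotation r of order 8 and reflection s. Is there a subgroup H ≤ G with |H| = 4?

Yes

4 | 16. A subgroup of order 4 is {e, r^2, r^4, r^6}.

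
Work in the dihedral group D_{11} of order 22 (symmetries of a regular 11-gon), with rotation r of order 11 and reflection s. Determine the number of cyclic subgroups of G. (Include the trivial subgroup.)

Each element a generates a cyclic subgroup ⟨a⟩; distinct elements may generate the same one (a cyclic group of order d has φ(d) generators).
Cyclic subgroups by order — order 1: 1; order 2: 11; order 11: 1.
Total: 13.

13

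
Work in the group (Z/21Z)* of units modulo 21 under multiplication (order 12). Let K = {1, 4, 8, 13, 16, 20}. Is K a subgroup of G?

Closure fails: 16 · 20 = 5 ∉ K. So K is not a subgroup.

No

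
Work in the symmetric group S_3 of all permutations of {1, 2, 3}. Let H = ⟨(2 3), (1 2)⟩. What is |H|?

|⟨(2 3)⟩| = 2 and |⟨(1 2)⟩| = 2, so |H| is a multiple of lcm(2, 2) = 2 and divides |G| = 6.
Closing {(2 3), (1 2)} under the group operation gives all of G, so |H| = 6.

6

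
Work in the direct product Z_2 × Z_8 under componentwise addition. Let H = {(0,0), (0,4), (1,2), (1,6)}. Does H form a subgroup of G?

|H| = 4 divides |G| = 16, consistent with Lagrange.
H contains the identity, every element's inverse is in H, and H is closed under +: it is a subgroup.
In fact H = ⟨(1,6)⟩.

Yes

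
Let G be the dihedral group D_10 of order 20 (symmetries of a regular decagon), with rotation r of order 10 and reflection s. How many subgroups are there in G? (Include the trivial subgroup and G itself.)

|G| = 20, so by Lagrange every subgroup order divides 20. Divisors: 1, 2, 4, 5, 10, 20.
Subgroups by order — order 1: 1; order 2: 11; order 4: 5; order 5: 1; order 10: 3; order 20: 1.
Total: 1 + 11 + 5 + 1 + 3 + 1 = 22.

22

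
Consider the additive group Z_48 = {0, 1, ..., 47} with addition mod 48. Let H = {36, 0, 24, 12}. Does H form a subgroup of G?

|H| = 4 divides |G| = 48, consistent with Lagrange.
H contains the identity, every element's inverse is in H, and H is closed under +: it is a subgroup.
In fact H = ⟨12⟩.

Yes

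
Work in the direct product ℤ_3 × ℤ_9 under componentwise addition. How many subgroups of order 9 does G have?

4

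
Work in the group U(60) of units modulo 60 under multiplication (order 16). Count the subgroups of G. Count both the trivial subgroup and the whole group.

27

|G| = 16, so by Lagrange every subgroup order divides 16. Divisors: 1, 2, 4, 8, 16.
Subgroups by order — order 1: 1; order 2: 7; order 4: 11; order 8: 7; order 16: 1.
Total: 1 + 7 + 11 + 7 + 1 = 27.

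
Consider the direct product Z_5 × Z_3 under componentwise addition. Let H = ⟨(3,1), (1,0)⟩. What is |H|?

15

|⟨(3,1)⟩| = 15 and |⟨(1,0)⟩| = 5, so |H| is a multiple of lcm(15, 5) = 15 and divides |G| = 15.
Closing {(3,1), (1,0)} under the group operation gives all of G, so |H| = 15.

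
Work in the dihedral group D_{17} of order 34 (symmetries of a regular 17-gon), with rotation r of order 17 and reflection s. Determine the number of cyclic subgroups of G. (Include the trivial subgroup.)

19

Each element a generates a cyclic subgroup ⟨a⟩; distinct elements may generate the same one (a cyclic group of order d has φ(d) generators).
Cyclic subgroups by order — order 1: 1; order 2: 17; order 17: 1.
Total: 19.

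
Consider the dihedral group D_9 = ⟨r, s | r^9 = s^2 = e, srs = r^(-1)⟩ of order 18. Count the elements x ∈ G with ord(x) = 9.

6

The elements of order 9 are: r, r^2, r^4, r^5, r^7, r^8.
That's 6.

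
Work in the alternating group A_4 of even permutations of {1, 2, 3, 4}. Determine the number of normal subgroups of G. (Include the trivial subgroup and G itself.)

G has 10 subgroups. Checking conjugation-invariance by order — order 1: 1/1 normal; order 2: 0/3 normal; order 3: 0/4 normal; order 4: 1/1 normal; order 12: 1/1 normal.
Total normal subgroups: 3.

3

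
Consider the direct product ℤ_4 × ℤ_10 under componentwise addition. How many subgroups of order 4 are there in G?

3

|G| = 40 and 4 | 40, so subgroups of order 4 are possible by Lagrange.
The subgroups of order 4 are: {(0,0), (0,5), (2,0), (2,5)}; {(0,0), (1,0), (2,0), (3,0)}; {(0,0), (1,5), (2,0), (3,5)}.
So G has 3 subgroups of order 4.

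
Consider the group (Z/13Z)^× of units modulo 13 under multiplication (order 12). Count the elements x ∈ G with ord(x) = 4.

2

The elements of order 4 are: 5, 8.
That's 2.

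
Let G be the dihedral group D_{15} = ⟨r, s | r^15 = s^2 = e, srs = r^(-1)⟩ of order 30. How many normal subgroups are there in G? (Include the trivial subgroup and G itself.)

G has 28 subgroups. Checking conjugation-invariance by order — order 1: 1/1 normal; order 2: 0/15 normal; order 3: 1/1 normal; order 5: 1/1 normal; order 6: 0/5 normal; order 10: 0/3 normal; order 15: 1/1 normal; order 30: 1/1 normal.
Total normal subgroups: 5.

5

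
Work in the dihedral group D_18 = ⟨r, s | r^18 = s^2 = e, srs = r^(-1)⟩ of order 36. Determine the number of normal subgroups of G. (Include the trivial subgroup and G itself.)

9

G has 45 subgroups. Checking conjugation-invariance by order — order 1: 1/1 normal; order 2: 1/19 normal; order 3: 1/1 normal; order 4: 0/9 normal; order 6: 1/7 normal; order 9: 1/1 normal; order 12: 0/3 normal; order 18: 3/3 normal; order 36: 1/1 normal.
Total normal subgroups: 9.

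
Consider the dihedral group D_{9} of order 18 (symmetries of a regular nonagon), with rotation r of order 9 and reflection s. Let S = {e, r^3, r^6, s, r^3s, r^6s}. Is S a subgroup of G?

Yes

|S| = 6 divides |G| = 18, consistent with Lagrange.
S contains the identity, every element's inverse is in S, and S is closed under ·: it is a subgroup.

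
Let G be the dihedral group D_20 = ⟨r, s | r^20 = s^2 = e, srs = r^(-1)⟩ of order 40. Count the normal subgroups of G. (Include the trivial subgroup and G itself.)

9

G has 48 subgroups. Checking conjugation-invariance by order — order 1: 1/1 normal; order 2: 1/21 normal; order 4: 1/11 normal; order 5: 1/1 normal; order 8: 0/5 normal; order 10: 1/5 normal; order 20: 3/3 normal; order 40: 1/1 normal.
Total normal subgroups: 9.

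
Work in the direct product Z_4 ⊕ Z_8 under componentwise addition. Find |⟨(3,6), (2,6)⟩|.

|⟨(3,6)⟩| = 4 and |⟨(2,6)⟩| = 4, so |H| is a multiple of lcm(4, 4) = 4 and divides |G| = 32.
Closing under the operation: H = {(0,0), (0,2), (0,4), (0,6), (1,0), (1,2), (1,4), (1,6), (2,0), (2,2), (2,4), (2,6), (3,0), (3,2), (3,4), (3,6)}, so |H| = 16.

16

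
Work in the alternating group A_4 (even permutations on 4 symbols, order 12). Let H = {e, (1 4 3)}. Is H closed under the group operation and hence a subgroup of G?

No

(1 4 3) ∈ H but its inverse (1 3 4) ∉ H, so H is not a subgroup.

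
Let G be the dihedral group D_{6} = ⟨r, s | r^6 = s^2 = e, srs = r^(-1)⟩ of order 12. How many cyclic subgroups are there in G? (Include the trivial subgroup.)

Each element a generates a cyclic subgroup ⟨a⟩; distinct elements may generate the same one (a cyclic group of order d has φ(d) generators).
Cyclic subgroups by order — order 1: 1; order 2: 7; order 3: 1; order 6: 1.
Total: 10.

10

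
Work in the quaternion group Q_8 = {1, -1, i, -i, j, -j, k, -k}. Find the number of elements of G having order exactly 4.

The elements of order 4 are: i, -i, j, -j, k, -k.
That's 6.

6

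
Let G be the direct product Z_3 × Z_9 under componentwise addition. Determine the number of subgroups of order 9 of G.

4

|G| = 27 and 9 | 27, so subgroups of order 9 are possible by Lagrange.
The subgroups of order 9 are: {(0,0), (0,1), (0,2), (0,3), (0,4), (0,5), (0,6), (0,7), (0,8)}; {(0,0), (0,3), (0,6), (1,0), (1,3), (1,6), (2,0), (2,3), (2,6)}; {(0,0), (0,3), (0,6), (1,1), (1,4), (1,7), (2,2), (2,5), (2,8)}; {(0,0), (0,3), (0,6), (1,2), (1,5), (1,8), (2,1), (2,4), (2,7)}.
So G has 4 subgroups of order 9.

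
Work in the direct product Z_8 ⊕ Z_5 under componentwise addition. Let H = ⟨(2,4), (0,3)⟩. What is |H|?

20

|⟨(2,4)⟩| = 20 and |⟨(0,3)⟩| = 5, so |H| is a multiple of lcm(20, 5) = 20 and divides |G| = 40.
Closing under the operation: H = {(0,0), (0,1), (0,2), (0,3), (0,4), (2,0), (2,1), (2,2), (2,3), (2,4), (4,0), (4,1), (4,2), (4,3), (4,4), (6,0), (6,1), (6,2), (6,3), (6,4)}, so |H| = 20.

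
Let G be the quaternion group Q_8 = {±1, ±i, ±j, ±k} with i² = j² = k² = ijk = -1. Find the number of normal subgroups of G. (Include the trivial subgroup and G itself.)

6

G has 6 subgroups. Checking conjugation-invariance by order — order 1: 1/1 normal; order 2: 1/1 normal; order 4: 3/3 normal; order 8: 1/1 normal.
Total normal subgroups: 6.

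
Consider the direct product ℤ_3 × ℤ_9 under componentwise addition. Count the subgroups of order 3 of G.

4

|G| = 27 and 3 | 27, so subgroups of order 3 are possible by Lagrange.
The subgroups of order 3 are: {(0,0), (0,3), (0,6)}; {(0,0), (1,0), (2,0)}; {(0,0), (1,3), (2,6)}; {(0,0), (1,6), (2,3)}.
So G has 4 subgroups of order 3.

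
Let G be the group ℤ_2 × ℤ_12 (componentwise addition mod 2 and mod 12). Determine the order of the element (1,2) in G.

6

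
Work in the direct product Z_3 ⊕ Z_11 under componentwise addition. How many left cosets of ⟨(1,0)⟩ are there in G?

|⟨(1,0)⟩| = 3 and |G| = 33.
By Lagrange, [G : H] = |G|/|H| = 33/3 = 11.

11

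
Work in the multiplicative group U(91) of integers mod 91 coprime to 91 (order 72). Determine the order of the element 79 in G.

3

Compute successive powers of 79 mod 91: 79, 53, 1; 79^3 ≡ 1 (mod 91).
So |⟨79⟩| = 3.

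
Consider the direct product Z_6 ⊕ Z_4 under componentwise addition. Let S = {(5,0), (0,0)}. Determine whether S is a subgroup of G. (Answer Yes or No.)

No

(5,0) ∈ S but its inverse (1,0) ∉ S, so S is not a subgroup.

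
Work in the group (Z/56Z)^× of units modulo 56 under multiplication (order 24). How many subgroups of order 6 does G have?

7

|G| = 24 and 6 | 24, so subgroups of order 6 are possible by Lagrange.
The subgroups of order 6 are: {1, 9, 11, 25, 43, 51}; {1, 5, 9, 13, 25, 45}; {1, 9, 15, 23, 25, 39}; {1, 9, 17, 25, 33, 41}; … (7 in all).
So G has 7 subgroups of order 6.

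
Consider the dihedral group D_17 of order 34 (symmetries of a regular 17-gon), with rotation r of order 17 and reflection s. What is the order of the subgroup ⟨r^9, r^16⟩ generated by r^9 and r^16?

17

|⟨r^9⟩| = 17 and |⟨r^16⟩| = 17, so |H| is a multiple of lcm(17, 17) = 17 and divides |G| = 34.
Closing under the operation: H = {e, r, r^2, r^3, r^4, r^5, r^6, r^7, r^8, r^9, r^10, r^11, r^12, r^13, r^14, r^15, r^16}, so |H| = 17.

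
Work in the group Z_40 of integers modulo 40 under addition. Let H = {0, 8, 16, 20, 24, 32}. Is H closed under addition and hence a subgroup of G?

No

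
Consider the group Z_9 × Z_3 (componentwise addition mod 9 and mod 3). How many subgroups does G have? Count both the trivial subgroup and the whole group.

10

|G| = 27, so by Lagrange every subgroup order divides 27. Divisors: 1, 3, 9, 27.
Subgroups by order — order 1: 1; order 3: 4; order 9: 4; order 27: 1.
Total: 1 + 4 + 4 + 1 = 10.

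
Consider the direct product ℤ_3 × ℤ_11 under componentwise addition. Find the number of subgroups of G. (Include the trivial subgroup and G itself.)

|G| = 33, so by Lagrange every subgroup order divides 33. Divisors: 1, 3, 11, 33.
Subgroups by order — order 1: 1; order 3: 1; order 11: 1; order 33: 1.
Total: 1 + 1 + 1 + 1 = 4.

4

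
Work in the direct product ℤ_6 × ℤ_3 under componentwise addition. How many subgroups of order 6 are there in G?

4

|G| = 18 and 6 | 18, so subgroups of order 6 are possible by Lagrange.
The subgroups of order 6 are: {(0,0), (0,1), (0,2), (3,0), (3,1), (3,2)}; {(0,0), (1,0), (2,0), (3,0), (4,0), (5,0)}; {(0,0), (1,1), (2,2), (3,0), (4,1), (5,2)}; {(0,0), (1,2), (2,1), (3,0), (4,2), (5,1)}.
So G has 4 subgroups of order 6.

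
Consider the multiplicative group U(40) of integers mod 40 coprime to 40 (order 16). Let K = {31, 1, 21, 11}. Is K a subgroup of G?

Yes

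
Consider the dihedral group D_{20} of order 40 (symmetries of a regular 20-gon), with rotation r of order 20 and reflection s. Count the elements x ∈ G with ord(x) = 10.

4

The elements of order 10 are: r^2, r^6, r^14, r^18.
That's 4.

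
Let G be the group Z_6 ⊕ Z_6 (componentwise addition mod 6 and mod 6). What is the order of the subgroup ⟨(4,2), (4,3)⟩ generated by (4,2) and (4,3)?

18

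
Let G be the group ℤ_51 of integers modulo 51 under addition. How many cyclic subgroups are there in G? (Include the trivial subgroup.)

Each element a generates a cyclic subgroup ⟨a⟩; distinct elements may generate the same one (a cyclic group of order d has φ(d) generators).
Cyclic subgroups by order — order 1: 1; order 3: 1; order 17: 1; order 51: 1.
Total: 4.

4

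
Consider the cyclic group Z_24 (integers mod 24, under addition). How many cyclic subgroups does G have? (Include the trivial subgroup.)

Each element a generates a cyclic subgroup ⟨a⟩; distinct elements may generate the same one (a cyclic group of order d has φ(d) generators).
Cyclic subgroups by order — order 1: 1; order 2: 1; order 3: 1; order 4: 1; order 6: 1; order 8: 1; order 12: 1; order 24: 1.
Total: 8.

8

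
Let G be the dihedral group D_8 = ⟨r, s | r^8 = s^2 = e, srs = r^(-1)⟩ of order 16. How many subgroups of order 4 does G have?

|G| = 16 and 4 | 16, so subgroups of order 4 are possible by Lagrange.
The subgroups of order 4 are: {e, r^2, r^4, r^6}; {e, r^4, r^2s, r^6s}; {e, r^4, r^3s, r^7s}; {e, r^4, s, r^4s}; … (5 in all).
So G has 5 subgroups of order 4.

5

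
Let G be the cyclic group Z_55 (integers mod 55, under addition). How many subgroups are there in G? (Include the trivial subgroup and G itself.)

4

A cyclic group of order 55 has exactly one subgroup for each divisor of 55.
Divisors of 55: 1, 5, 11, 55.
So Z_55 has 4 subgroups.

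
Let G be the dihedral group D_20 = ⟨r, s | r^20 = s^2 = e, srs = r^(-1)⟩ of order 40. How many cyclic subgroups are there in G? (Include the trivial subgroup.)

Group the elements of G by the cyclic subgroup they generate; each cyclic subgroup of order d accounts for φ(d) elements.
Cyclic subgroups by order — order 1: 1; order 2: 21; order 4: 1; order 5: 1; order 10: 1; order 20: 1.
Total: 26.

26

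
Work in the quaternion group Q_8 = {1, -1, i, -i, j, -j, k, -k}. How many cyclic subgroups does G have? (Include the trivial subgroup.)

5

Group the elements of G by the cyclic subgroup they generate; each cyclic subgroup of order d accounts for φ(d) elements.
Cyclic subgroups by order — order 1: 1; order 2: 1; order 4: 3.
Total: 5.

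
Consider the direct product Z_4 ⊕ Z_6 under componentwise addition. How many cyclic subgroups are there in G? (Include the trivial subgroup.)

12

A cyclic subgroup of order d is generated by each of its φ(d) elements of order d, so the cyclic subgroups of order d number (#elements of order d)/φ(d).
Cyclic subgroups by order — order 1: 1; order 2: 3; order 3: 1; order 4: 2; order 6: 3; order 12: 2.
Total: 12.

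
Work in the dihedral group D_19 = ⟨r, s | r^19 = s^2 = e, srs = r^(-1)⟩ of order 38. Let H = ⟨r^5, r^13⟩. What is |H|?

|⟨r^5⟩| = 19 and |⟨r^13⟩| = 19, so |H| is a multiple of lcm(19, 19) = 19 and divides |G| = 38.
Closing under the operation: H = {e, r, r^2, r^3, r^4, r^5, r^6, r^7, r^8, r^9, r^10, r^11, r^12, r^13, r^14, r^15, r^16, r^17, r^18}, so |H| = 19.

19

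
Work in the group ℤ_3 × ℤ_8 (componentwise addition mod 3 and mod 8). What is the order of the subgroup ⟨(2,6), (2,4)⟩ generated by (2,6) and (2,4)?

12

|⟨(2,6)⟩| = 12 and |⟨(2,4)⟩| = 6, so |H| is a multiple of lcm(12, 6) = 12 and divides |G| = 24.
Closing under the operation: H = {(0,0), (0,2), (0,4), (0,6), (1,0), (1,2), (1,4), (1,6), (2,0), (2,2), (2,4), (2,6)}, so |H| = 12.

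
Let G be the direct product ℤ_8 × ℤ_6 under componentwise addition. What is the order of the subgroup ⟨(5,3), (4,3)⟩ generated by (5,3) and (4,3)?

16

|⟨(5,3)⟩| = 8 and |⟨(4,3)⟩| = 2, so |H| is a multiple of lcm(8, 2) = 8 and divides |G| = 48.
Closing under the operation: H = {(0,0), (0,3), (1,0), (1,3), (2,0), (2,3), (3,0), (3,3), (4,0), (4,3), (5,0), (5,3), (6,0), (6,3), (7,0), (7,3)}, so |H| = 16.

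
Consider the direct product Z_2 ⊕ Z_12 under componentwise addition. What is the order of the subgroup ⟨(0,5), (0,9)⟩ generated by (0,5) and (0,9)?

|⟨(0,5)⟩| = 12 and |⟨(0,9)⟩| = 4, so |H| is a multiple of lcm(12, 4) = 12 and divides |G| = 24.
Closing under the operation: H = {(0,0), (0,1), (0,2), (0,3), (0,4), (0,5), (0,6), (0,7), (0,8), (0,9), (0,10), (0,11)}, so |H| = 12.

12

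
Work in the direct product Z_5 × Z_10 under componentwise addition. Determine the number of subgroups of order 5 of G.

6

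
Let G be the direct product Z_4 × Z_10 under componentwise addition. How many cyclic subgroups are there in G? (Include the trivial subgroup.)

12

Each element a generates a cyclic subgroup ⟨a⟩; distinct elements may generate the same one (a cyclic group of order d has φ(d) generators).
Cyclic subgroups by order — order 1: 1; order 2: 3; order 4: 2; order 5: 1; order 10: 3; order 20: 2.
Total: 12.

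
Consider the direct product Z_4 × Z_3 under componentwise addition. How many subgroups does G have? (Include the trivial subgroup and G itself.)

|G| = 12, so by Lagrange every subgroup order divides 12. Divisors: 1, 2, 3, 4, 6, 12.
Subgroups by order — order 1: 1; order 2: 1; order 3: 1; order 4: 1; order 6: 1; order 12: 1.
Total: 1 + 1 + 1 + 1 + 1 + 1 = 6.

6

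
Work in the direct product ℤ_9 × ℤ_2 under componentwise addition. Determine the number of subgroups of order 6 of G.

1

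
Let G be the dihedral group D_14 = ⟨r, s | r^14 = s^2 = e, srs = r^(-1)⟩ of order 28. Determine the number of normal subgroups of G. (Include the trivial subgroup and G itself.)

7

G has 28 subgroups. Checking conjugation-invariance by order — order 1: 1/1 normal; order 2: 1/15 normal; order 4: 0/7 normal; order 7: 1/1 normal; order 14: 3/3 normal; order 28: 1/1 normal.
Total normal subgroups: 7.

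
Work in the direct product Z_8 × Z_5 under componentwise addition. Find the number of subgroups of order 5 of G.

1

|G| = 40 and 5 | 40, so subgroups of order 5 are possible by Lagrange.
The subgroups of order 5 are: {(0,0), (0,1), (0,2), (0,3), (0,4)}.
So G has 1 subgroup of order 5.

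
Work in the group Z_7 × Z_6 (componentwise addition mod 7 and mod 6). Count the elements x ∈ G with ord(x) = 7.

An element (a,b) has order lcm(ord(a), ord(b)); count pairs with lcm equal to 7.
Enumerating gives 6 such elements.

6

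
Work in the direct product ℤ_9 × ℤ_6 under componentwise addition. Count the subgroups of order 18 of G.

|G| = 54 and 18 | 54, so subgroups of order 18 are possible by Lagrange.
The subgroups of order 18 are: {(0,0), (0,1), (0,2), (0,3), (0,4), (0,5), (3,0), (3,1), (3,2), (3,3), (3,4), (3,5), (6,0), (6,1), (6,2), (6,3), (6,4), (6,5)}; {(0,0), (0,3), (1,0), (1,3), (2,0), (2,3), (3,0), (3,3), (4,0), (4,3), (5,0), (5,3), (6,0), (6,3), (7,0), (7,3), (8,0), (8,3)}; {(0,0), (0,3), (1,1), (1,4), (2,2), (2,5), (3,0), (3,3), (4,1), (4,4), (5,2), (5,5), (6,0), (6,3), (7,1), (7,4), (8,2), (8,5)}; {(0,0), (0,3), (1,2), (1,5), (2,1), (2,4), (3,0), (3,3), (4,2), (4,5), (5,1), (5,4), (6,0), (6,3), (7,2), (7,5), (8,1), (8,4)}.
So G has 4 subgroups of order 18.

4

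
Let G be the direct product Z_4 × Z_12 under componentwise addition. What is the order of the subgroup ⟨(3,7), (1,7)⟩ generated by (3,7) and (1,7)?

|⟨(3,7)⟩| = 12 and |⟨(1,7)⟩| = 12, so |H| is a multiple of lcm(12, 12) = 12 and divides |G| = 48.
Closing under the operation: H = {(0,0), (0,2), (0,4), (0,6), (0,8), (0,10), (1,1), (1,3), (1,5), (1,7), (1,9), (1,11), (2,0), (2,2), (2,4), (2,6), (2,8), (2,10), (3,1), (3,3), (3,5), (3,7), (3,9), (3,11)}, so |H| = 24.

24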